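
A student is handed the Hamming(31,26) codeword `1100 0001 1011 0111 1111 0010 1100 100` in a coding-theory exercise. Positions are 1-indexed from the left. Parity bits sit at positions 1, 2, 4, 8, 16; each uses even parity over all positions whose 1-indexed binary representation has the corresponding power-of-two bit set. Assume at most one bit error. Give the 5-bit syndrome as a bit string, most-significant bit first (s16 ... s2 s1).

s1: b1⊕b3⊕b5⊕b7⊕b9⊕b11⊕b13⊕b15⊕b17⊕b19⊕b21⊕b23⊕b25⊕b27⊕b29⊕b31 = 1⊕0⊕0⊕0⊕1⊕1⊕0⊕1⊕1⊕1⊕0⊕1⊕1⊕0⊕1⊕0 = 1
s2: b2⊕b3⊕b6⊕b7⊕b10⊕b11⊕b14⊕b15⊕b18⊕b19⊕b22⊕b23⊕b26⊕b27⊕b30⊕b31 = 1⊕0⊕0⊕0⊕0⊕1⊕1⊕1⊕1⊕1⊕0⊕1⊕1⊕0⊕0⊕0 = 0
s4: b4⊕b5⊕b6⊕b7⊕b12⊕b13⊕b14⊕b15⊕b20⊕b21⊕b22⊕b23⊕b28⊕b29⊕b30⊕b31 = 0⊕0⊕0⊕0⊕1⊕0⊕1⊕1⊕1⊕0⊕0⊕1⊕0⊕1⊕0⊕0 = 0
s8: b8⊕b9⊕b10⊕b11⊕b12⊕b13⊕b14⊕b15⊕b24⊕b25⊕b26⊕b27⊕b28⊕b29⊕b30⊕b31 = 1⊕1⊕0⊕1⊕1⊕0⊕1⊕1⊕0⊕1⊕1⊕0⊕0⊕1⊕0⊕0 = 1
s16: b16⊕b17⊕b18⊕b19⊕b20⊕b21⊕b22⊕b23⊕b24⊕b25⊕b26⊕b27⊕b28⊕b29⊕b30⊕b31 = 1⊕1⊕1⊕1⊕1⊕0⊕0⊕1⊕0⊕1⊕1⊕0⊕0⊕1⊕0⊕0 = 1
Syndrome (s16...s1) = 11001 → position 25.

11001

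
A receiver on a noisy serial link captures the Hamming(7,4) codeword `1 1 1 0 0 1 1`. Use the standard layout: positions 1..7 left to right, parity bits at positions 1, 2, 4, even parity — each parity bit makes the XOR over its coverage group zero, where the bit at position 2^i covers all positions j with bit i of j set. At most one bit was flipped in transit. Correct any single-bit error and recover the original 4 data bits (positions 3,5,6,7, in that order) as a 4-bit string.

s1: b1⊕b3⊕b5⊕b7 = 1⊕1⊕0⊕1 = 1
s2: b2⊕b3⊕b6⊕b7 = 1⊕1⊕1⊕1 = 0
s4: b4⊕b5⊕b6⊕b7 = 0⊕0⊕1⊕1 = 0
Syndrome (s4...s1) = 001 → position 1.
Flip bit 1: corrected codeword = 0110011
Data bits at positions 3,5,6,7: 1011

1011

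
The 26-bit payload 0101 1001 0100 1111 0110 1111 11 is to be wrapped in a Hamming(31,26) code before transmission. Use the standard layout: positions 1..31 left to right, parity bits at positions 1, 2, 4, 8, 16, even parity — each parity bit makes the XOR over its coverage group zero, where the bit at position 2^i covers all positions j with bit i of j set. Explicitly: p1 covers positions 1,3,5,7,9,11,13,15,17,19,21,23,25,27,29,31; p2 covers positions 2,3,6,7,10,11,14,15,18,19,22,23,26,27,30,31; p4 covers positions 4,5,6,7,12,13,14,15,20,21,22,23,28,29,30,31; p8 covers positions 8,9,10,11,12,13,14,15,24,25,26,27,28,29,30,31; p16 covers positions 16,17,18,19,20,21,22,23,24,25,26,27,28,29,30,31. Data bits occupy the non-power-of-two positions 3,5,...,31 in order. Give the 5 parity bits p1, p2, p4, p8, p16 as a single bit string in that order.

11100

Place data bits at non-power-of-two positions: b3=0, b5=1, b6=0, b7=1, b9=1, b10=0, b11=0, b12=1, b13=0, b14=1, b15=0, b17=0, b18=1, b19=1, b20=1, b21=1, b22=0, b23=1, b24=1, b25=0, b26=1, b27=1, b28=1, b29=1, b30=1, b31=1.
p1 = XOR of data positions {3,5,7,9,11,13,15,17,19,21,23,25,27,29,31} = 0⊕1⊕1⊕1⊕0⊕0⊕0⊕0⊕1⊕1⊕1⊕0⊕1⊕1⊕1 = 1
p2 = XOR of data positions {3,6,7,10,11,14,15,18,19,22,23,26,27,30,31} = 0⊕0⊕1⊕0⊕0⊕1⊕0⊕1⊕1⊕0⊕1⊕1⊕1⊕1⊕1 = 1
p4 = XOR of data positions {5,6,7,12,13,14,15,20,21,22,23,28,29,30,31} = 1⊕0⊕1⊕1⊕0⊕1⊕0⊕1⊕1⊕0⊕1⊕1⊕1⊕1⊕1 = 1
p8 = XOR of data positions {9,10,11,12,13,14,15,24,25,26,27,28,29,30,31} = 1⊕0⊕0⊕1⊕0⊕1⊕0⊕1⊕0⊕1⊕1⊕1⊕1⊕1⊕1 = 0
p16 = XOR of data positions {17,18,19,20,21,22,23,24,25,26,27,28,29,30,31} = 0⊕1⊕1⊕1⊕1⊕0⊕1⊕1⊕0⊕1⊕1⊕1⊕1⊕1⊕1 = 0
Parity bits p1,p2,p4,p8,p16 = 11100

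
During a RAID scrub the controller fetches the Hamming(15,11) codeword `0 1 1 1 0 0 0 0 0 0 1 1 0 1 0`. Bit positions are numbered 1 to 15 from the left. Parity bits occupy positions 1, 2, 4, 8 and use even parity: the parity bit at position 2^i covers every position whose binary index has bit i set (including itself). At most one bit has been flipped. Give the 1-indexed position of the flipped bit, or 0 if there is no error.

12

s1: b1⊕b3⊕b5⊕b7⊕b9⊕b11⊕b13⊕b15 = 0⊕1⊕0⊕0⊕0⊕1⊕0⊕0 = 0
s2: b2⊕b3⊕b6⊕b7⊕b10⊕b11⊕b14⊕b15 = 1⊕1⊕0⊕0⊕0⊕1⊕1⊕0 = 0
s4: b4⊕b5⊕b6⊕b7⊕b12⊕b13⊕b14⊕b15 = 1⊕0⊕0⊕0⊕1⊕0⊕1⊕0 = 1
s8: b8⊕b9⊕b10⊕b11⊕b12⊕b13⊕b14⊕b15 = 0⊕0⊕0⊕1⊕1⊕0⊕1⊕0 = 1
Syndrome (s8...s1) = 1100 → position 12.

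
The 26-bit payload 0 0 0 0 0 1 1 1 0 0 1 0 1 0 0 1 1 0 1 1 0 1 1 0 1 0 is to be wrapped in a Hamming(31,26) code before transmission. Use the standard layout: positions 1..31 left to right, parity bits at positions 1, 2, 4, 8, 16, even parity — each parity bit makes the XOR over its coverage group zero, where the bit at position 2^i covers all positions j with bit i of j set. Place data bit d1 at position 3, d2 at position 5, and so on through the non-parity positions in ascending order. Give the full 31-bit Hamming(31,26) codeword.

1100000101110010010011011011010

Place data bits at non-power-of-two positions: b3=0, b5=0, b6=0, b7=0, b9=0, b10=1, b11=1, b12=1, b13=0, b14=0, b15=1, b17=0, b18=1, b19=0, b20=0, b21=1, b22=1, b23=0, b24=1, b25=1, b26=0, b27=1, b28=1, b29=0, b30=1, b31=0.
p1 = XOR of data positions {3,5,7,9,11,13,15,17,19,21,23,25,27,29,31} = 0⊕0⊕0⊕0⊕1⊕0⊕1⊕0⊕0⊕1⊕0⊕1⊕1⊕0⊕0 = 1
p2 = XOR of data positions {3,6,7,10,11,14,15,18,19,22,23,26,27,30,31} = 0⊕0⊕0⊕1⊕1⊕0⊕1⊕1⊕0⊕1⊕0⊕0⊕1⊕1⊕0 = 1
p4 = XOR of data positions {5,6,7,12,13,14,15,20,21,22,23,28,29,30,31} = 0⊕0⊕0⊕1⊕0⊕0⊕1⊕0⊕1⊕1⊕0⊕1⊕0⊕1⊕0 = 0
p8 = XOR of data positions {9,10,11,12,13,14,15,24,25,26,27,28,29,30,31} = 0⊕1⊕1⊕1⊕0⊕0⊕1⊕1⊕1⊕0⊕1⊕1⊕0⊕1⊕0 = 1
p16 = XOR of data positions {17,18,19,20,21,22,23,24,25,26,27,28,29,30,31} = 0⊕1⊕0⊕0⊕1⊕1⊕0⊕1⊕1⊕0⊕1⊕1⊕0⊕1⊕0 = 0
Codeword b1..b31 = 1100000101110010010011011011010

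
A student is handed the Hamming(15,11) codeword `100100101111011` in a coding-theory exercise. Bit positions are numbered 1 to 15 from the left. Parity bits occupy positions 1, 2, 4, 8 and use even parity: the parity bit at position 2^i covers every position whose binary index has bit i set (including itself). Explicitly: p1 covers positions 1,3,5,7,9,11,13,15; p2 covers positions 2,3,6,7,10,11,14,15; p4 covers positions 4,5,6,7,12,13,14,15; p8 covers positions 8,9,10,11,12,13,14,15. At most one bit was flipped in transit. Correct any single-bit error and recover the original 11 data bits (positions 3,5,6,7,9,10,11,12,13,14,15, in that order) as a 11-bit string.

s1: b1⊕b3⊕b5⊕b7⊕b9⊕b11⊕b13⊕b15 = 1⊕0⊕0⊕1⊕1⊕1⊕0⊕1 = 1
s2: b2⊕b3⊕b6⊕b7⊕b10⊕b11⊕b14⊕b15 = 0⊕0⊕0⊕1⊕1⊕1⊕1⊕1 = 1
s4: b4⊕b5⊕b6⊕b7⊕b12⊕b13⊕b14⊕b15 = 1⊕0⊕0⊕1⊕1⊕0⊕1⊕1 = 1
s8: b8⊕b9⊕b10⊕b11⊕b12⊕b13⊕b14⊕b15 = 0⊕1⊕1⊕1⊕1⊕0⊕1⊕1 = 0
Syndrome (s8...s1) = 0111 → position 7.
Flip bit 7: corrected codeword = 100100001111011
Data bits at positions 3,5,6,7,9,10,11,12,13,14,15: 00001111011

00001111011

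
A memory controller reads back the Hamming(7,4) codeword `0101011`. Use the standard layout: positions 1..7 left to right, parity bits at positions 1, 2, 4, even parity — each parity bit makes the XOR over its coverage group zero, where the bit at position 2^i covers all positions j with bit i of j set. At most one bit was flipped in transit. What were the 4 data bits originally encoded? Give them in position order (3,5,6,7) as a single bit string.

s1: b1⊕b3⊕b5⊕b7 = 0⊕0⊕0⊕1 = 1
s2: b2⊕b3⊕b6⊕b7 = 1⊕0⊕1⊕1 = 1
s4: b4⊕b5⊕b6⊕b7 = 1⊕0⊕1⊕1 = 1
Syndrome (s4...s1) = 111 → position 7.
Flip bit 7: corrected codeword = 0101010
Data bits at positions 3,5,6,7: 0010

0010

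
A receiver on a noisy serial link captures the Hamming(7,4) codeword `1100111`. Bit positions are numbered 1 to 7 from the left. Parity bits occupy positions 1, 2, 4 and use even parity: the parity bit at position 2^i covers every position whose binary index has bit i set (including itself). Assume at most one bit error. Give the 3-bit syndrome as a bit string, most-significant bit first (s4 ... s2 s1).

s1: b1⊕b3⊕b5⊕b7 = 1⊕0⊕1⊕1 = 1
s2: b2⊕b3⊕b6⊕b7 = 1⊕0⊕1⊕1 = 1
s4: b4⊕b5⊕b6⊕b7 = 0⊕1⊕1⊕1 = 1
Syndrome (s4...s1) = 111 → position 7.

111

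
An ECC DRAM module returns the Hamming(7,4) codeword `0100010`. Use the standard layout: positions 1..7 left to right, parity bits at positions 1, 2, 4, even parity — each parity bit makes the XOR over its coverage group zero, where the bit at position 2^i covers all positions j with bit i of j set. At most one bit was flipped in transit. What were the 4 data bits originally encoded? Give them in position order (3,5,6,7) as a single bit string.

0010

s1: b1⊕b3⊕b5⊕b7 = 0⊕0⊕0⊕0 = 0
s2: b2⊕b3⊕b6⊕b7 = 1⊕0⊕1⊕0 = 0
s4: b4⊕b5⊕b6⊕b7 = 0⊕0⊕1⊕0 = 1
Syndrome (s4...s1) = 100 → position 4.
Flip bit 4: corrected codeword = 0101010
Data bits at positions 3,5,6,7: 0010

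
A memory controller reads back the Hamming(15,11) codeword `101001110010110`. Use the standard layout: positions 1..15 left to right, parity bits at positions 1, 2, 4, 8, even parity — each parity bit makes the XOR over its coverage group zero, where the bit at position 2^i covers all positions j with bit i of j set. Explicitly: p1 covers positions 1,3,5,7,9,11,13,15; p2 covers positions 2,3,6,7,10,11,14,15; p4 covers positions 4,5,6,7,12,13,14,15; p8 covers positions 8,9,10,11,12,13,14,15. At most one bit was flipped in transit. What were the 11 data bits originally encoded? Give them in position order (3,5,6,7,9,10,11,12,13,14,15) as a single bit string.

s1: b1⊕b3⊕b5⊕b7⊕b9⊕b11⊕b13⊕b15 = 1⊕1⊕0⊕1⊕0⊕1⊕1⊕0 = 1
s2: b2⊕b3⊕b6⊕b7⊕b10⊕b11⊕b14⊕b15 = 0⊕1⊕1⊕1⊕0⊕1⊕1⊕0 = 1
s4: b4⊕b5⊕b6⊕b7⊕b12⊕b13⊕b14⊕b15 = 0⊕0⊕1⊕1⊕0⊕1⊕1⊕0 = 0
s8: b8⊕b9⊕b10⊕b11⊕b12⊕b13⊕b14⊕b15 = 1⊕0⊕0⊕1⊕0⊕1⊕1⊕0 = 0
Syndrome (s8...s1) = 0011 → position 3.
Flip bit 3: corrected codeword = 100001110010110
Data bits at positions 3,5,6,7,9,10,11,12,13,14,15: 00110010110

00110010110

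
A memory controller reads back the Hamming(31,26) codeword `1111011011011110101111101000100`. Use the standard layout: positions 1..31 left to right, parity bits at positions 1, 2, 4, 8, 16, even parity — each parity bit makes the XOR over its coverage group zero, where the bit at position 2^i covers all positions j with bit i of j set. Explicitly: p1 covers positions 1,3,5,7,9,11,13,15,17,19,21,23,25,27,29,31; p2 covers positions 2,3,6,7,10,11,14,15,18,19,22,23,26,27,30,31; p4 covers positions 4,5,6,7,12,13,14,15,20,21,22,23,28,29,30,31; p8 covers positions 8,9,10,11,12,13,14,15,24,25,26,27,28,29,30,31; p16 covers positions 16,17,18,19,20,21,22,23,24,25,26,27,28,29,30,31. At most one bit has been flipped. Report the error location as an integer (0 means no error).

0

s1: b1⊕b3⊕b5⊕b7⊕b9⊕b11⊕b13⊕b15⊕b17⊕b19⊕b21⊕b23⊕b25⊕b27⊕b29⊕b31 = 1⊕1⊕0⊕1⊕1⊕0⊕1⊕1⊕1⊕1⊕1⊕1⊕1⊕0⊕1⊕0 = 0
s2: b2⊕b3⊕b6⊕b7⊕b10⊕b11⊕b14⊕b15⊕b18⊕b19⊕b22⊕b23⊕b26⊕b27⊕b30⊕b31 = 1⊕1⊕1⊕1⊕1⊕0⊕1⊕1⊕0⊕1⊕1⊕1⊕0⊕0⊕0⊕0 = 0
s4: b4⊕b5⊕b6⊕b7⊕b12⊕b13⊕b14⊕b15⊕b20⊕b21⊕b22⊕b23⊕b28⊕b29⊕b30⊕b31 = 1⊕0⊕1⊕1⊕1⊕1⊕1⊕1⊕1⊕1⊕1⊕1⊕0⊕1⊕0⊕0 = 0
s8: b8⊕b9⊕b10⊕b11⊕b12⊕b13⊕b14⊕b15⊕b24⊕b25⊕b26⊕b27⊕b28⊕b29⊕b30⊕b31 = 0⊕1⊕1⊕0⊕1⊕1⊕1⊕1⊕0⊕1⊕0⊕0⊕0⊕1⊕0⊕0 = 0
s16: b16⊕b17⊕b18⊕b19⊕b20⊕b21⊕b22⊕b23⊕b24⊕b25⊕b26⊕b27⊕b28⊕b29⊕b30⊕b31 = 0⊕1⊕0⊕1⊕1⊕1⊕1⊕1⊕0⊕1⊕0⊕0⊕0⊕1⊕0⊕0 = 0
Syndrome (s16...s1) = 00000 → position 0 (no error).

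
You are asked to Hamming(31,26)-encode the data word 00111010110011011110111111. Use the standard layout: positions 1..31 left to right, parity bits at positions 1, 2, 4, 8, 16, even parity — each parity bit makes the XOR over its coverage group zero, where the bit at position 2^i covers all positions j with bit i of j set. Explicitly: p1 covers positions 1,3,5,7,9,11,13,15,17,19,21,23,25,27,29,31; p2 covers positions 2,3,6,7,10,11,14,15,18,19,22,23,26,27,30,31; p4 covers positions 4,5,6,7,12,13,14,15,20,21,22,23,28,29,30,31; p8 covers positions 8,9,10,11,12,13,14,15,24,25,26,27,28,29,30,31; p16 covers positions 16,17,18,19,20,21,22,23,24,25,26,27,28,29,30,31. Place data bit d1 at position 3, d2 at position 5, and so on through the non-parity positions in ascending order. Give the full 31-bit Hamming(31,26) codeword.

0001011110101100011011110111111

Place data bits at non-power-of-two positions: b3=0, b5=0, b6=1, b7=1, b9=1, b10=0, b11=1, b12=0, b13=1, b14=1, b15=0, b17=0, b18=1, b19=1, b20=0, b21=1, b22=1, b23=1, b24=1, b25=0, b26=1, b27=1, b28=1, b29=1, b30=1, b31=1.
p1 = XOR of data positions {3,5,7,9,11,13,15,17,19,21,23,25,27,29,31} = 0⊕0⊕1⊕1⊕1⊕1⊕0⊕0⊕1⊕1⊕1⊕0⊕1⊕1⊕1 = 0
p2 = XOR of data positions {3,6,7,10,11,14,15,18,19,22,23,26,27,30,31} = 0⊕1⊕1⊕0⊕1⊕1⊕0⊕1⊕1⊕1⊕1⊕1⊕1⊕1⊕1 = 0
p4 = XOR of data positions {5,6,7,12,13,14,15,20,21,22,23,28,29,30,31} = 0⊕1⊕1⊕0⊕1⊕1⊕0⊕0⊕1⊕1⊕1⊕1⊕1⊕1⊕1 = 1
p8 = XOR of data positions {9,10,11,12,13,14,15,24,25,26,27,28,29,30,31} = 1⊕0⊕1⊕0⊕1⊕1⊕0⊕1⊕0⊕1⊕1⊕1⊕1⊕1⊕1 = 1
p16 = XOR of data positions {17,18,19,20,21,22,23,24,25,26,27,28,29,30,31} = 0⊕1⊕1⊕0⊕1⊕1⊕1⊕1⊕0⊕1⊕1⊕1⊕1⊕1⊕1 = 0
Codeword b1..b31 = 0001011110101100011011110111111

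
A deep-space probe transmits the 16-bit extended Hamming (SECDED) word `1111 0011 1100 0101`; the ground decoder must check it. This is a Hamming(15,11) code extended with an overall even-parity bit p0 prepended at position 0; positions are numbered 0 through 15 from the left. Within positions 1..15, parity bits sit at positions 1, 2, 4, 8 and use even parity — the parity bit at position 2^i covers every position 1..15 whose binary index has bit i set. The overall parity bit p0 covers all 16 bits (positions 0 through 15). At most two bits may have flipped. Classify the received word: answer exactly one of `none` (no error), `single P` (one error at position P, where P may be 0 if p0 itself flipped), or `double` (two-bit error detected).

s1: b1⊕b3⊕b5⊕b7⊕b9⊕b11⊕b13⊕b15 = 1⊕1⊕0⊕1⊕1⊕0⊕1⊕1 = 0
s2: b2⊕b3⊕b6⊕b7⊕b10⊕b11⊕b14⊕b15 = 1⊕1⊕1⊕1⊕0⊕0⊕0⊕1 = 1
s4: b4⊕b5⊕b6⊕b7⊕b12⊕b13⊕b14⊕b15 = 0⊕0⊕1⊕1⊕0⊕1⊕0⊕1 = 0
s8: b8⊕b9⊕b10⊕b11⊕b12⊕b13⊕b14⊕b15 = 1⊕1⊕0⊕0⊕0⊕1⊕0⊕1 = 0
Syndrome (s8...s1) = 0010 → position 2.
Overall parity (XOR of all 16 bits, including p0): 1⊕1⊕1⊕1⊕0⊕0⊕1⊕1⊕1⊕1⊕0⊕0⊕0⊕1⊕0⊕1 = 0
Overall=0, syndrome position=2 → double-bit error detected (uncorrectable).

double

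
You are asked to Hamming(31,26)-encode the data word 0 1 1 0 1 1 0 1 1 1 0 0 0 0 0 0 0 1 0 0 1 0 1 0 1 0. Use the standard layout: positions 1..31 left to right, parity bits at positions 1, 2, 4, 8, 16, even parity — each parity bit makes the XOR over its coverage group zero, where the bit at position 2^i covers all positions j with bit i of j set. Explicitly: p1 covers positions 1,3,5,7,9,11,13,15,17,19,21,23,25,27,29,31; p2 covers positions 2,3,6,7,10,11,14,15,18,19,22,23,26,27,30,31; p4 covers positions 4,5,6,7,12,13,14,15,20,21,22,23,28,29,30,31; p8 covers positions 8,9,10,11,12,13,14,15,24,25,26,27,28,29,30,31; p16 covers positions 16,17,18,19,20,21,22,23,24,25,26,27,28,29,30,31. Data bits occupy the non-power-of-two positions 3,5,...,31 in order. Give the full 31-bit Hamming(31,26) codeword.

Place data bits at non-power-of-two positions: b3=0, b5=1, b6=1, b7=0, b9=1, b10=1, b11=0, b12=1, b13=1, b14=1, b15=0, b17=0, b18=0, b19=0, b20=0, b21=0, b22=0, b23=1, b24=0, b25=0, b26=1, b27=0, b28=1, b29=0, b30=1, b31=0.
p1 = XOR of data positions {3,5,7,9,11,13,15,17,19,21,23,25,27,29,31} = 0⊕1⊕0⊕1⊕0⊕1⊕0⊕0⊕0⊕0⊕1⊕0⊕0⊕0⊕0 = 0
p2 = XOR of data positions {3,6,7,10,11,14,15,18,19,22,23,26,27,30,31} = 0⊕1⊕0⊕1⊕0⊕1⊕0⊕0⊕0⊕0⊕1⊕1⊕0⊕1⊕0 = 0
p4 = XOR of data positions {5,6,7,12,13,14,15,20,21,22,23,28,29,30,31} = 1⊕1⊕0⊕1⊕1⊕1⊕0⊕0⊕0⊕0⊕1⊕1⊕0⊕1⊕0 = 0
p8 = XOR of data positions {9,10,11,12,13,14,15,24,25,26,27,28,29,30,31} = 1⊕1⊕0⊕1⊕1⊕1⊕0⊕0⊕0⊕1⊕0⊕1⊕0⊕1⊕0 = 0
p16 = XOR of data positions {17,18,19,20,21,22,23,24,25,26,27,28,29,30,31} = 0⊕0⊕0⊕0⊕0⊕0⊕1⊕0⊕0⊕1⊕0⊕1⊕0⊕1⊕0 = 0
Codeword b1..b31 = 0000110011011100000000100101010

0000110011011100000000100101010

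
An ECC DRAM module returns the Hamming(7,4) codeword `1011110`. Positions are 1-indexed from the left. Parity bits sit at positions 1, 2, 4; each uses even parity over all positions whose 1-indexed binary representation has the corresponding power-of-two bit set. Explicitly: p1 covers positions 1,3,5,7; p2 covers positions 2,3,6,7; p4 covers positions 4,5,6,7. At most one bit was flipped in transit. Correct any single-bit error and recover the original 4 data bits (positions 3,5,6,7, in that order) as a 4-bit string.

s1: b1⊕b3⊕b5⊕b7 = 1⊕1⊕1⊕0 = 1
s2: b2⊕b3⊕b6⊕b7 = 0⊕1⊕1⊕0 = 0
s4: b4⊕b5⊕b6⊕b7 = 1⊕1⊕1⊕0 = 1
Syndrome (s4...s1) = 101 → position 5.
Flip bit 5: corrected codeword = 1011010
Data bits at positions 3,5,6,7: 1010

1010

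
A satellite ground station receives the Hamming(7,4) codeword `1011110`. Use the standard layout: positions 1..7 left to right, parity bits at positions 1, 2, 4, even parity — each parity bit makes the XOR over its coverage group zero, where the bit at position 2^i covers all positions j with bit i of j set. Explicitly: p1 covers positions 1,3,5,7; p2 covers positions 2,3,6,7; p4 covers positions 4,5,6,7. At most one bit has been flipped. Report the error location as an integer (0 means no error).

s1: b1⊕b3⊕b5⊕b7 = 1⊕1⊕1⊕0 = 1
s2: b2⊕b3⊕b6⊕b7 = 0⊕1⊕1⊕0 = 0
s4: b4⊕b5⊕b6⊕b7 = 1⊕1⊕1⊕0 = 1
Syndrome (s4...s1) = 101 → position 5.

5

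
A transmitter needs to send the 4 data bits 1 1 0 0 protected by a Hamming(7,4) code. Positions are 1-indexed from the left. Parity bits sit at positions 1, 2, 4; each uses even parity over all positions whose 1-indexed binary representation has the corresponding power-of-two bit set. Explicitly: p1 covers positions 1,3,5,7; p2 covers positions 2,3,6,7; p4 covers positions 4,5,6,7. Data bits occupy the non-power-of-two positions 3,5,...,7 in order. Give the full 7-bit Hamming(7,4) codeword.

Place data bits at non-power-of-two positions: b3=1, b5=1, b6=0, b7=0.
p1 = XOR of data positions {3,5,7} = 1⊕1⊕0 = 0
p2 = XOR of data positions {3,6,7} = 1⊕0⊕0 = 1
p4 = XOR of data positions {5,6,7} = 1⊕0⊕0 = 1
Codeword b1..b7 = 0111100

0111100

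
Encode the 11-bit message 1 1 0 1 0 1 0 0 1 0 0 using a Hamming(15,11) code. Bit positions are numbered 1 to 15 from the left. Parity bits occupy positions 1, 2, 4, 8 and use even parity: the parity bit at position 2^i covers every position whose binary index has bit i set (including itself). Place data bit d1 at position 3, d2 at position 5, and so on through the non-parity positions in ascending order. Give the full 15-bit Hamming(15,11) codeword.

011110100100100

Place data bits at non-power-of-two positions: b3=1, b5=1, b6=0, b7=1, b9=0, b10=1, b11=0, b12=0, b13=1, b14=0, b15=0.
p1 = XOR of data positions {3,5,7,9,11,13,15} = 1⊕1⊕1⊕0⊕0⊕1⊕0 = 0
p2 = XOR of data positions {3,6,7,10,11,14,15} = 1⊕0⊕1⊕1⊕0⊕0⊕0 = 1
p4 = XOR of data positions {5,6,7,12,13,14,15} = 1⊕0⊕1⊕0⊕1⊕0⊕0 = 1
p8 = XOR of data positions {9,10,11,12,13,14,15} = 0⊕1⊕0⊕0⊕1⊕0⊕0 = 0
Codeword b1..b15 = 011110100100100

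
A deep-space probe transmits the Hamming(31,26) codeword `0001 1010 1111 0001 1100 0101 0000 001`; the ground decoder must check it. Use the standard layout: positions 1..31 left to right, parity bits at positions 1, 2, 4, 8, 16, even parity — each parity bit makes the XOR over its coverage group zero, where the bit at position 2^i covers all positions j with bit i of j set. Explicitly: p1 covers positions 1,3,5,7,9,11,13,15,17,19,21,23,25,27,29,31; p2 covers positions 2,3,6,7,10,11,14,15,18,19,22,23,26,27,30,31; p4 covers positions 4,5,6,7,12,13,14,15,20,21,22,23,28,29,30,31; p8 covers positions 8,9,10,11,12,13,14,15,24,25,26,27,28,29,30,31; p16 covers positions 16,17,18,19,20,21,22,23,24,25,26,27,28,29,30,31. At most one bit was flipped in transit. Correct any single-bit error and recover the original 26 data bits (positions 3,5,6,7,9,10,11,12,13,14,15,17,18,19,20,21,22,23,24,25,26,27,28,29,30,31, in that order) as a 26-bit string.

s1: b1⊕b3⊕b5⊕b7⊕b9⊕b11⊕b13⊕b15⊕b17⊕b19⊕b21⊕b23⊕b25⊕b27⊕b29⊕b31 = 0⊕0⊕1⊕1⊕1⊕1⊕0⊕0⊕1⊕0⊕0⊕0⊕0⊕0⊕0⊕1 = 0
s2: b2⊕b3⊕b6⊕b7⊕b10⊕b11⊕b14⊕b15⊕b18⊕b19⊕b22⊕b23⊕b26⊕b27⊕b30⊕b31 = 0⊕0⊕0⊕1⊕1⊕1⊕0⊕0⊕1⊕0⊕1⊕0⊕0⊕0⊕0⊕1 = 0
s4: b4⊕b5⊕b6⊕b7⊕b12⊕b13⊕b14⊕b15⊕b20⊕b21⊕b22⊕b23⊕b28⊕b29⊕b30⊕b31 = 1⊕1⊕0⊕1⊕1⊕0⊕0⊕0⊕0⊕0⊕1⊕0⊕0⊕0⊕0⊕1 = 0
s8: b8⊕b9⊕b10⊕b11⊕b12⊕b13⊕b14⊕b15⊕b24⊕b25⊕b26⊕b27⊕b28⊕b29⊕b30⊕b31 = 0⊕1⊕1⊕1⊕1⊕0⊕0⊕0⊕1⊕0⊕0⊕0⊕0⊕0⊕0⊕1 = 0
s16: b16⊕b17⊕b18⊕b19⊕b20⊕b21⊕b22⊕b23⊕b24⊕b25⊕b26⊕b27⊕b28⊕b29⊕b30⊕b31 = 1⊕1⊕1⊕0⊕0⊕0⊕1⊕0⊕1⊕0⊕0⊕0⊕0⊕0⊕0⊕1 = 0
Syndrome (s16...s1) = 00000 → position 0 (no error).
No correction needed.
Data bits at positions 3,5,6,7,9,10,11,12,13,14,15,17,18,19,20,21,22,23,24,25,26,27,28,29,30,31: 01011111000110001010000001

01011111000110001010000001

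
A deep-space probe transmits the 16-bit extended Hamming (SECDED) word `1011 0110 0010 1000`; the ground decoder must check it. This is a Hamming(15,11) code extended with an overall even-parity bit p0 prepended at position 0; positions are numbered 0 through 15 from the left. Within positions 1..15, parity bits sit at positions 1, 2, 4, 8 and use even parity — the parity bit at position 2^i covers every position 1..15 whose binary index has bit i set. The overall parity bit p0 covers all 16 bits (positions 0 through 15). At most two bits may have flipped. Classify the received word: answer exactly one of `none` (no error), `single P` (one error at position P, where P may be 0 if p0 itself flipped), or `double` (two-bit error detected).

single 4

s1: b1⊕b3⊕b5⊕b7⊕b9⊕b11⊕b13⊕b15 = 0⊕1⊕1⊕0⊕0⊕0⊕0⊕0 = 0
s2: b2⊕b3⊕b6⊕b7⊕b10⊕b11⊕b14⊕b15 = 1⊕1⊕1⊕0⊕1⊕0⊕0⊕0 = 0
s4: b4⊕b5⊕b6⊕b7⊕b12⊕b13⊕b14⊕b15 = 0⊕1⊕1⊕0⊕1⊕0⊕0⊕0 = 1
s8: b8⊕b9⊕b10⊕b11⊕b12⊕b13⊕b14⊕b15 = 0⊕0⊕1⊕0⊕1⊕0⊕0⊕0 = 0
Syndrome (s8...s1) = 0100 → position 4.
Overall parity (XOR of all 16 bits, including p0): 1⊕0⊕1⊕1⊕0⊕1⊕1⊕0⊕0⊕0⊕1⊕0⊕1⊕0⊕0⊕0 = 1
Overall=1, syndrome position=4 → single-bit error at position 4.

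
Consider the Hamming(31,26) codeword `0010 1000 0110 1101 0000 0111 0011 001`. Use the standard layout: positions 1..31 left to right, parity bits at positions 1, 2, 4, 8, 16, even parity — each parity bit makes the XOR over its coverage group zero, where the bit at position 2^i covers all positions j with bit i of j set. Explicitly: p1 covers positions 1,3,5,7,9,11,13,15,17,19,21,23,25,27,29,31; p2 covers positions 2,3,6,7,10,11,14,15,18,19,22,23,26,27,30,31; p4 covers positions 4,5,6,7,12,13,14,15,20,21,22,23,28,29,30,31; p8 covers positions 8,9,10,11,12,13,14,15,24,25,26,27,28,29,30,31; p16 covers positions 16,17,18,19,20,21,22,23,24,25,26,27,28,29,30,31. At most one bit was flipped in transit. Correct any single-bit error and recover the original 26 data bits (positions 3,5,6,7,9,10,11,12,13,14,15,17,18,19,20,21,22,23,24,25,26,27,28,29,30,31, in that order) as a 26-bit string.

s1: b1⊕b3⊕b5⊕b7⊕b9⊕b11⊕b13⊕b15⊕b17⊕b19⊕b21⊕b23⊕b25⊕b27⊕b29⊕b31 = 0⊕1⊕1⊕0⊕0⊕1⊕1⊕0⊕0⊕0⊕0⊕1⊕0⊕1⊕0⊕1 = 1
s2: b2⊕b3⊕b6⊕b7⊕b10⊕b11⊕b14⊕b15⊕b18⊕b19⊕b22⊕b23⊕b26⊕b27⊕b30⊕b31 = 0⊕1⊕0⊕0⊕1⊕1⊕1⊕0⊕0⊕0⊕1⊕1⊕0⊕1⊕0⊕1 = 0
s4: b4⊕b5⊕b6⊕b7⊕b12⊕b13⊕b14⊕b15⊕b20⊕b21⊕b22⊕b23⊕b28⊕b29⊕b30⊕b31 = 0⊕1⊕0⊕0⊕0⊕1⊕1⊕0⊕0⊕0⊕1⊕1⊕1⊕0⊕0⊕1 = 1
s8: b8⊕b9⊕b10⊕b11⊕b12⊕b13⊕b14⊕b15⊕b24⊕b25⊕b26⊕b27⊕b28⊕b29⊕b30⊕b31 = 0⊕0⊕1⊕1⊕0⊕1⊕1⊕0⊕1⊕0⊕0⊕1⊕1⊕0⊕0⊕1 = 0
s16: b16⊕b17⊕b18⊕b19⊕b20⊕b21⊕b22⊕b23⊕b24⊕b25⊕b26⊕b27⊕b28⊕b29⊕b30⊕b31 = 1⊕0⊕0⊕0⊕0⊕0⊕1⊕1⊕1⊕0⊕0⊕1⊕1⊕0⊕0⊕1 = 1
Syndrome (s16...s1) = 10101 → position 21.
Flip bit 21: corrected codeword = 0010100001101101000011110011001
Data bits at positions 3,5,6,7,9,10,11,12,13,14,15,17,18,19,20,21,22,23,24,25,26,27,28,29,30,31: 11000110110000011110011001

11000110110000011110011001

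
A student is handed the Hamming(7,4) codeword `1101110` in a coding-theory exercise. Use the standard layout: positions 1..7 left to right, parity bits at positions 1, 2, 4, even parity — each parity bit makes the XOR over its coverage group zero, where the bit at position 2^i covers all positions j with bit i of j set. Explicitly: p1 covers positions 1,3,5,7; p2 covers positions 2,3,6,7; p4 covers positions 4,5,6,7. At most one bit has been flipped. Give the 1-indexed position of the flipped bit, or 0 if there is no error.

4

s1: b1⊕b3⊕b5⊕b7 = 1⊕0⊕1⊕0 = 0
s2: b2⊕b3⊕b6⊕b7 = 1⊕0⊕1⊕0 = 0
s4: b4⊕b5⊕b6⊕b7 = 1⊕1⊕1⊕0 = 1
Syndrome (s4...s1) = 100 → position 4.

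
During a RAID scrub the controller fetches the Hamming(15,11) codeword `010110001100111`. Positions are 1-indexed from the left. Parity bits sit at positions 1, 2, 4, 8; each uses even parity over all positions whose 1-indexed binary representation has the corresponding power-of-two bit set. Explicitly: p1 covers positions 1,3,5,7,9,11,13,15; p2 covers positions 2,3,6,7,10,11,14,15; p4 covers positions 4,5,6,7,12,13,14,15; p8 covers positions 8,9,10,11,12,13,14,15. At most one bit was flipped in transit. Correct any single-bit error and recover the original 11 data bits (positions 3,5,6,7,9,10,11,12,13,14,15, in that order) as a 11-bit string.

s1: b1⊕b3⊕b5⊕b7⊕b9⊕b11⊕b13⊕b15 = 0⊕0⊕1⊕0⊕1⊕0⊕1⊕1 = 0
s2: b2⊕b3⊕b6⊕b7⊕b10⊕b11⊕b14⊕b15 = 1⊕0⊕0⊕0⊕1⊕0⊕1⊕1 = 0
s4: b4⊕b5⊕b6⊕b7⊕b12⊕b13⊕b14⊕b15 = 1⊕1⊕0⊕0⊕0⊕1⊕1⊕1 = 1
s8: b8⊕b9⊕b10⊕b11⊕b12⊕b13⊕b14⊕b15 = 0⊕1⊕1⊕0⊕0⊕1⊕1⊕1 = 1
Syndrome (s8...s1) = 1100 → position 12.
Flip bit 12: corrected codeword = 010110001101111
Data bits at positions 3,5,6,7,9,10,11,12,13,14,15: 01001101111

01001101111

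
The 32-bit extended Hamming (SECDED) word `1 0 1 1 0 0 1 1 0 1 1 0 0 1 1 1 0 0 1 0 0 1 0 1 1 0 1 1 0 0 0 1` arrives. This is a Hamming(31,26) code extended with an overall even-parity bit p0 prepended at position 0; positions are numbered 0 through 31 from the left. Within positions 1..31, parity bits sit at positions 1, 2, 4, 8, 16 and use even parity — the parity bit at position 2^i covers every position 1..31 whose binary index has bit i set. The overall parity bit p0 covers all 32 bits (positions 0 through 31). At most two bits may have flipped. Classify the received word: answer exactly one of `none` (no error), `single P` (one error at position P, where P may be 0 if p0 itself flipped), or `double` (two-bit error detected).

single 25

s1: b1⊕b3⊕b5⊕b7⊕b9⊕b11⊕b13⊕b15⊕b17⊕b19⊕b21⊕b23⊕b25⊕b27⊕b29⊕b31 = 0⊕1⊕0⊕1⊕1⊕0⊕1⊕1⊕0⊕0⊕1⊕1⊕0⊕1⊕0⊕1 = 1
s2: b2⊕b3⊕b6⊕b7⊕b10⊕b11⊕b14⊕b15⊕b18⊕b19⊕b22⊕b23⊕b26⊕b27⊕b30⊕b31 = 1⊕1⊕1⊕1⊕1⊕0⊕1⊕1⊕1⊕0⊕0⊕1⊕1⊕1⊕0⊕1 = 0
s4: b4⊕b5⊕b6⊕b7⊕b12⊕b13⊕b14⊕b15⊕b20⊕b21⊕b22⊕b23⊕b28⊕b29⊕b30⊕b31 = 0⊕0⊕1⊕1⊕0⊕1⊕1⊕1⊕0⊕1⊕0⊕1⊕0⊕0⊕0⊕1 = 0
s8: b8⊕b9⊕b10⊕b11⊕b12⊕b13⊕b14⊕b15⊕b24⊕b25⊕b26⊕b27⊕b28⊕b29⊕b30⊕b31 = 0⊕1⊕1⊕0⊕0⊕1⊕1⊕1⊕1⊕0⊕1⊕1⊕0⊕0⊕0⊕1 = 1
s16: b16⊕b17⊕b18⊕b19⊕b20⊕b21⊕b22⊕b23⊕b24⊕b25⊕b26⊕b27⊕b28⊕b29⊕b30⊕b31 = 0⊕0⊕1⊕0⊕0⊕1⊕0⊕1⊕1⊕0⊕1⊕1⊕0⊕0⊕0⊕1 = 1
Syndrome (s16...s1) = 11001 → position 25.
Overall parity (XOR of all 32 bits, including p0): 1⊕0⊕1⊕1⊕0⊕0⊕1⊕1⊕0⊕1⊕1⊕0⊕0⊕1⊕1⊕1⊕0⊕0⊕1⊕0⊕0⊕1⊕0⊕1⊕1⊕0⊕1⊕1⊕0⊕0⊕0⊕1 = 1
Overall=1, syndrome position=25 → single-bit error at position 25.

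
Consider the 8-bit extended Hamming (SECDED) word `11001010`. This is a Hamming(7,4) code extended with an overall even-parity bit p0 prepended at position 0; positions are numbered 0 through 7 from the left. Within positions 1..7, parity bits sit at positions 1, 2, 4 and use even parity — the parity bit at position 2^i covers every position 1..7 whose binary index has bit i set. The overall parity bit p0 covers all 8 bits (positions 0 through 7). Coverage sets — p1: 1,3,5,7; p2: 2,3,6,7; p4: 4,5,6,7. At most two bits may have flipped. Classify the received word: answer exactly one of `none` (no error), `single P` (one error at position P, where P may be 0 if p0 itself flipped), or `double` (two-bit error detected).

s1: b1⊕b3⊕b5⊕b7 = 1⊕0⊕0⊕0 = 1
s2: b2⊕b3⊕b6⊕b7 = 0⊕0⊕1⊕0 = 1
s4: b4⊕b5⊕b6⊕b7 = 1⊕0⊕1⊕0 = 0
Syndrome (s4...s1) = 011 → position 3.
Overall parity (XOR of all 8 bits, including p0): 1⊕1⊕0⊕0⊕1⊕0⊕1⊕0 = 0
Overall=0, syndrome position=3 → double-bit error detected (uncorrectable).

double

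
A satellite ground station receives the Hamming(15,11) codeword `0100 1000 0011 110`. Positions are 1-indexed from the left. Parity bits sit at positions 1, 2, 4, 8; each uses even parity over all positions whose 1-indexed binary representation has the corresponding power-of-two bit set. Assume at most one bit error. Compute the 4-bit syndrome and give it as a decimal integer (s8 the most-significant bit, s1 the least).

s1: b1⊕b3⊕b5⊕b7⊕b9⊕b11⊕b13⊕b15 = 0⊕0⊕1⊕0⊕0⊕1⊕1⊕0 = 1
s2: b2⊕b3⊕b6⊕b7⊕b10⊕b11⊕b14⊕b15 = 1⊕0⊕0⊕0⊕0⊕1⊕1⊕0 = 1
s4: b4⊕b5⊕b6⊕b7⊕b12⊕b13⊕b14⊕b15 = 0⊕1⊕0⊕0⊕1⊕1⊕1⊕0 = 0
s8: b8⊕b9⊕b10⊕b11⊕b12⊕b13⊕b14⊕b15 = 0⊕0⊕0⊕1⊕1⊕1⊕1⊕0 = 0
Syndrome (s8...s1) = 0011 → position 3.

3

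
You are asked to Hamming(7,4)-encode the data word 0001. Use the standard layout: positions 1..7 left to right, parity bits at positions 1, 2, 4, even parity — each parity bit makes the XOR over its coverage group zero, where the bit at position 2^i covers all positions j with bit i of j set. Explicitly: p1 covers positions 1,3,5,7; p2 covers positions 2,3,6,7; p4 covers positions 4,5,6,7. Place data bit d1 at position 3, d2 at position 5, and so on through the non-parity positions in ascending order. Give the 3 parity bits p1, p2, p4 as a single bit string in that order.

111

Place data bits at non-power-of-two positions: b3=0, b5=0, b6=0, b7=1.
p1 = XOR of data positions {3,5,7} = 0⊕0⊕1 = 1
p2 = XOR of data positions {3,6,7} = 0⊕0⊕1 = 1
p4 = XOR of data positions {5,6,7} = 0⊕0⊕1 = 1
Parity bits p1,p2,p4 = 111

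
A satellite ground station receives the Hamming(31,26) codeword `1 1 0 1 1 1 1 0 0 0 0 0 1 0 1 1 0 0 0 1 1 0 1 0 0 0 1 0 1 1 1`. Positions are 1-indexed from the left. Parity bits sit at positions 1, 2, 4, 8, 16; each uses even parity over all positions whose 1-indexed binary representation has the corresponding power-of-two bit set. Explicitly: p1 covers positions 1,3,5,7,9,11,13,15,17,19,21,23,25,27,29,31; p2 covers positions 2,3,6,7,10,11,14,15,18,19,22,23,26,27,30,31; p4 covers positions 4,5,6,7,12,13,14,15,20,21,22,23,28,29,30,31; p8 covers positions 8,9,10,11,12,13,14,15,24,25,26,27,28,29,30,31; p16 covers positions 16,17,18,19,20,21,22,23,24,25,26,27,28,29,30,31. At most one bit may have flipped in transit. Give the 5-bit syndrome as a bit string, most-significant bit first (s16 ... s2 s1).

s1: b1⊕b3⊕b5⊕b7⊕b9⊕b11⊕b13⊕b15⊕b17⊕b19⊕b21⊕b23⊕b25⊕b27⊕b29⊕b31 = 1⊕0⊕1⊕1⊕0⊕0⊕1⊕1⊕0⊕0⊕1⊕1⊕0⊕1⊕1⊕1 = 0
s2: b2⊕b3⊕b6⊕b7⊕b10⊕b11⊕b14⊕b15⊕b18⊕b19⊕b22⊕b23⊕b26⊕b27⊕b30⊕b31 = 1⊕0⊕1⊕1⊕0⊕0⊕0⊕1⊕0⊕0⊕0⊕1⊕0⊕1⊕1⊕1 = 0
s4: b4⊕b5⊕b6⊕b7⊕b12⊕b13⊕b14⊕b15⊕b20⊕b21⊕b22⊕b23⊕b28⊕b29⊕b30⊕b31 = 1⊕1⊕1⊕1⊕0⊕1⊕0⊕1⊕1⊕1⊕0⊕1⊕0⊕1⊕1⊕1 = 0
s8: b8⊕b9⊕b10⊕b11⊕b12⊕b13⊕b14⊕b15⊕b24⊕b25⊕b26⊕b27⊕b28⊕b29⊕b30⊕b31 = 0⊕0⊕0⊕0⊕0⊕1⊕0⊕1⊕0⊕0⊕0⊕1⊕0⊕1⊕1⊕1 = 0
s16: b16⊕b17⊕b18⊕b19⊕b20⊕b21⊕b22⊕b23⊕b24⊕b25⊕b26⊕b27⊕b28⊕b29⊕b30⊕b31 = 1⊕0⊕0⊕0⊕1⊕1⊕0⊕1⊕0⊕0⊕0⊕1⊕0⊕1⊕1⊕1 = 0
Syndrome (s16...s1) = 00000 → position 0 (no error).

00000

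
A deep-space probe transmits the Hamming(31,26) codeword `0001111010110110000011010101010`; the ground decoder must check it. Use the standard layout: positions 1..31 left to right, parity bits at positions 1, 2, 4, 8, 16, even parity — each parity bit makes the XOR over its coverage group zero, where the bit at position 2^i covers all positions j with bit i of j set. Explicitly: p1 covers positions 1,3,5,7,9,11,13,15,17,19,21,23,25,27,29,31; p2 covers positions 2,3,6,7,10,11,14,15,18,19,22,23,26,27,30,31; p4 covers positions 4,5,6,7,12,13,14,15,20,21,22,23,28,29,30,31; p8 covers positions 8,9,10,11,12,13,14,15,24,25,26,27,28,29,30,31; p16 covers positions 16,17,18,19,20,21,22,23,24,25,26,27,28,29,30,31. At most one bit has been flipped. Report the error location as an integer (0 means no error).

12

s1: b1⊕b3⊕b5⊕b7⊕b9⊕b11⊕b13⊕b15⊕b17⊕b19⊕b21⊕b23⊕b25⊕b27⊕b29⊕b31 = 0⊕0⊕1⊕1⊕1⊕1⊕0⊕1⊕0⊕0⊕1⊕0⊕0⊕0⊕0⊕0 = 0
s2: b2⊕b3⊕b6⊕b7⊕b10⊕b11⊕b14⊕b15⊕b18⊕b19⊕b22⊕b23⊕b26⊕b27⊕b30⊕b31 = 0⊕0⊕1⊕1⊕0⊕1⊕1⊕1⊕0⊕0⊕1⊕0⊕1⊕0⊕1⊕0 = 0
s4: b4⊕b5⊕b6⊕b7⊕b12⊕b13⊕b14⊕b15⊕b20⊕b21⊕b22⊕b23⊕b28⊕b29⊕b30⊕b31 = 1⊕1⊕1⊕1⊕1⊕0⊕1⊕1⊕0⊕1⊕1⊕0⊕1⊕0⊕1⊕0 = 1
s8: b8⊕b9⊕b10⊕b11⊕b12⊕b13⊕b14⊕b15⊕b24⊕b25⊕b26⊕b27⊕b28⊕b29⊕b30⊕b31 = 0⊕1⊕0⊕1⊕1⊕0⊕1⊕1⊕1⊕0⊕1⊕0⊕1⊕0⊕1⊕0 = 1
s16: b16⊕b17⊕b18⊕b19⊕b20⊕b21⊕b22⊕b23⊕b24⊕b25⊕b26⊕b27⊕b28⊕b29⊕b30⊕b31 = 0⊕0⊕0⊕0⊕0⊕1⊕1⊕0⊕1⊕0⊕1⊕0⊕1⊕0⊕1⊕0 = 0
Syndrome (s16...s1) = 01100 → position 12.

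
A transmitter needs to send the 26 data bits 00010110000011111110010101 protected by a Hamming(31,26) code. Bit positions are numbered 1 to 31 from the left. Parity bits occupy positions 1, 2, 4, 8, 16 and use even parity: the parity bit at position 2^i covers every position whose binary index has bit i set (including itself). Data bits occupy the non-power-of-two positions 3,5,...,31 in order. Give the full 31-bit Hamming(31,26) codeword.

Place data bits at non-power-of-two positions: b3=0, b5=0, b6=0, b7=1, b9=0, b10=1, b11=1, b12=0, b13=0, b14=0, b15=0, b17=0, b18=1, b19=1, b20=1, b21=1, b22=1, b23=1, b24=1, b25=0, b26=0, b27=1, b28=0, b29=1, b30=0, b31=1.
p1 = XOR of data positions {3,5,7,9,11,13,15,17,19,21,23,25,27,29,31} = 0⊕0⊕1⊕0⊕1⊕0⊕0⊕0⊕1⊕1⊕1⊕0⊕1⊕1⊕1 = 0
p2 = XOR of data positions {3,6,7,10,11,14,15,18,19,22,23,26,27,30,31} = 0⊕0⊕1⊕1⊕1⊕0⊕0⊕1⊕1⊕1⊕1⊕0⊕1⊕0⊕1 = 1
p4 = XOR of data positions {5,6,7,12,13,14,15,20,21,22,23,28,29,30,31} = 0⊕0⊕1⊕0⊕0⊕0⊕0⊕1⊕1⊕1⊕1⊕0⊕1⊕0⊕1 = 1
p8 = XOR of data positions {9,10,11,12,13,14,15,24,25,26,27,28,29,30,31} = 0⊕1⊕1⊕0⊕0⊕0⊕0⊕1⊕0⊕0⊕1⊕0⊕1⊕0⊕1 = 0
p16 = XOR of data positions {17,18,19,20,21,22,23,24,25,26,27,28,29,30,31} = 0⊕1⊕1⊕1⊕1⊕1⊕1⊕1⊕0⊕0⊕1⊕0⊕1⊕0⊕1 = 0
Codeword b1..b31 = 0101001001100000011111110010101

0101001001100000011111110010101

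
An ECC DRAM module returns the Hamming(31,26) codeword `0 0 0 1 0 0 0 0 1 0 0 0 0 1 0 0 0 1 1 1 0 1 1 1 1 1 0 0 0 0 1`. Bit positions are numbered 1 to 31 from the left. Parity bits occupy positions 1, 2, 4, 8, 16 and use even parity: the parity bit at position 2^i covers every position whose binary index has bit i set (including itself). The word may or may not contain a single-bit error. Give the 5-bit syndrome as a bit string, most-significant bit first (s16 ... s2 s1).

s1: b1⊕b3⊕b5⊕b7⊕b9⊕b11⊕b13⊕b15⊕b17⊕b19⊕b21⊕b23⊕b25⊕b27⊕b29⊕b31 = 0⊕0⊕0⊕0⊕1⊕0⊕0⊕0⊕0⊕1⊕0⊕1⊕1⊕0⊕0⊕1 = 1
s2: b2⊕b3⊕b6⊕b7⊕b10⊕b11⊕b14⊕b15⊕b18⊕b19⊕b22⊕b23⊕b26⊕b27⊕b30⊕b31 = 0⊕0⊕0⊕0⊕0⊕0⊕1⊕0⊕1⊕1⊕1⊕1⊕1⊕0⊕0⊕1 = 1
s4: b4⊕b5⊕b6⊕b7⊕b12⊕b13⊕b14⊕b15⊕b20⊕b21⊕b22⊕b23⊕b28⊕b29⊕b30⊕b31 = 1⊕0⊕0⊕0⊕0⊕0⊕1⊕0⊕1⊕0⊕1⊕1⊕0⊕0⊕0⊕1 = 0
s8: b8⊕b9⊕b10⊕b11⊕b12⊕b13⊕b14⊕b15⊕b24⊕b25⊕b26⊕b27⊕b28⊕b29⊕b30⊕b31 = 0⊕1⊕0⊕0⊕0⊕0⊕1⊕0⊕1⊕1⊕1⊕0⊕0⊕0⊕0⊕1 = 0
s16: b16⊕b17⊕b18⊕b19⊕b20⊕b21⊕b22⊕b23⊕b24⊕b25⊕b26⊕b27⊕b28⊕b29⊕b30⊕b31 = 0⊕0⊕1⊕1⊕1⊕0⊕1⊕1⊕1⊕1⊕1⊕0⊕0⊕0⊕0⊕1 = 1
Syndrome (s16...s1) = 10011 → position 19.

10011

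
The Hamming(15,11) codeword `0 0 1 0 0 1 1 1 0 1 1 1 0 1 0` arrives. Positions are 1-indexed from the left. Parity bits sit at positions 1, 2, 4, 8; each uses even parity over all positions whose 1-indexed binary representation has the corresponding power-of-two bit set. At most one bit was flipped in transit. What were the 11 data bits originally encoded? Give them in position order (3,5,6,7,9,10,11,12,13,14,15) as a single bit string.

s1: b1⊕b3⊕b5⊕b7⊕b9⊕b11⊕b13⊕b15 = 0⊕1⊕0⊕1⊕0⊕1⊕0⊕0 = 1
s2: b2⊕b3⊕b6⊕b7⊕b10⊕b11⊕b14⊕b15 = 0⊕1⊕1⊕1⊕1⊕1⊕1⊕0 = 0
s4: b4⊕b5⊕b6⊕b7⊕b12⊕b13⊕b14⊕b15 = 0⊕0⊕1⊕1⊕1⊕0⊕1⊕0 = 0
s8: b8⊕b9⊕b10⊕b11⊕b12⊕b13⊕b14⊕b15 = 1⊕0⊕1⊕1⊕1⊕0⊕1⊕0 = 1
Syndrome (s8...s1) = 1001 → position 9.
Flip bit 9: corrected codeword = 001001111111010
Data bits at positions 3,5,6,7,9,10,11,12,13,14,15: 10111111010

10111111010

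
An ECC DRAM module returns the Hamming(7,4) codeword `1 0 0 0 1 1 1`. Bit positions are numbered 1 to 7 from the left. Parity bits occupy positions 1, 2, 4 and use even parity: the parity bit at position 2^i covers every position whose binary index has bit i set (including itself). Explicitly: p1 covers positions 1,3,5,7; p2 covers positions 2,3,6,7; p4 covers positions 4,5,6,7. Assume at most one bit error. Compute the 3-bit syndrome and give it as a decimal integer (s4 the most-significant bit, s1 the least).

s1: b1⊕b3⊕b5⊕b7 = 1⊕0⊕1⊕1 = 1
s2: b2⊕b3⊕b6⊕b7 = 0⊕0⊕1⊕1 = 0
s4: b4⊕b5⊕b6⊕b7 = 0⊕1⊕1⊕1 = 1
Syndrome (s4...s1) = 101 → position 5.

5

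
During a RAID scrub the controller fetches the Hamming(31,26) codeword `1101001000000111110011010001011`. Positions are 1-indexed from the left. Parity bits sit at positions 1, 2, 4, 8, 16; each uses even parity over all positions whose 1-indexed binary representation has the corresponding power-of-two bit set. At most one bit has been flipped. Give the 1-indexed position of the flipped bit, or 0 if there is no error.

s1: b1⊕b3⊕b5⊕b7⊕b9⊕b11⊕b13⊕b15⊕b17⊕b19⊕b21⊕b23⊕b25⊕b27⊕b29⊕b31 = 1⊕0⊕0⊕1⊕0⊕0⊕0⊕1⊕1⊕0⊕1⊕0⊕0⊕0⊕0⊕1 = 0
s2: b2⊕b3⊕b6⊕b7⊕b10⊕b11⊕b14⊕b15⊕b18⊕b19⊕b22⊕b23⊕b26⊕b27⊕b30⊕b31 = 1⊕0⊕0⊕1⊕0⊕0⊕1⊕1⊕1⊕0⊕1⊕0⊕0⊕0⊕1⊕1 = 0
s4: b4⊕b5⊕b6⊕b7⊕b12⊕b13⊕b14⊕b15⊕b20⊕b21⊕b22⊕b23⊕b28⊕b29⊕b30⊕b31 = 1⊕0⊕0⊕1⊕0⊕0⊕1⊕1⊕0⊕1⊕1⊕0⊕1⊕0⊕1⊕1 = 1
s8: b8⊕b9⊕b10⊕b11⊕b12⊕b13⊕b14⊕b15⊕b24⊕b25⊕b26⊕b27⊕b28⊕b29⊕b30⊕b31 = 0⊕0⊕0⊕0⊕0⊕0⊕1⊕1⊕1⊕0⊕0⊕0⊕1⊕0⊕1⊕1 = 0
s16: b16⊕b17⊕b18⊕b19⊕b20⊕b21⊕b22⊕b23⊕b24⊕b25⊕b26⊕b27⊕b28⊕b29⊕b30⊕b31 = 1⊕1⊕1⊕0⊕0⊕1⊕1⊕0⊕1⊕0⊕0⊕0⊕1⊕0⊕1⊕1 = 1
Syndrome (s16...s1) = 10100 → position 20.

20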